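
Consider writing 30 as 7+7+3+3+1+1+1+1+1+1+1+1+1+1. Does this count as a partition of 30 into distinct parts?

The parts sum to 30, and the condition 'all summands are distinct' is violated.

No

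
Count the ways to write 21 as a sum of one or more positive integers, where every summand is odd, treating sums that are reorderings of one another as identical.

76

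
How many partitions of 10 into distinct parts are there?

10

Listing the qualifying partitions of 10:
10
9, 1
8, 2
7, 3
7, 2, 1
6, 4
6, 3, 1
5, 4, 1
5, 3, 2
4, 3, 2, 1
That's 10 in total.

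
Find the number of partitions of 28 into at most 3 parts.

A full systematic count gives 80.

80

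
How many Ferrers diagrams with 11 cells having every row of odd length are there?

12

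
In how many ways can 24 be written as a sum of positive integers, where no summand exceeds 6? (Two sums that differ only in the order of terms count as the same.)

532

Counting exhaustively, 532 partitions satisfy the conditions.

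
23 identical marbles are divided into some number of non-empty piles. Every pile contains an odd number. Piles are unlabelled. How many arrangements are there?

104

Counting exhaustively, 104 partitions satisfy the conditions.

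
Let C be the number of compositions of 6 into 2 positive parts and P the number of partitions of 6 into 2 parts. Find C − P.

2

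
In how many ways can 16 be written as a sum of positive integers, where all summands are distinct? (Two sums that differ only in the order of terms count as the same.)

There are too many to list fully; the first 12 (by largest part) are:
16
15+1
14+2
13+3
13+2+1
12+4
12+3+1
11+5
11+4+1
11+3+2
10+6
10+5+1
…and 20 more, for 32 total.

32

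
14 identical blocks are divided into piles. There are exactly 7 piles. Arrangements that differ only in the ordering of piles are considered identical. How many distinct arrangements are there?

15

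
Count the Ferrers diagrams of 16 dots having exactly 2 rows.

The partitions of 16 that satisfy the conditions:
15+1
14+2
13+3
12+4
11+5
10+6
9+7
8+8

8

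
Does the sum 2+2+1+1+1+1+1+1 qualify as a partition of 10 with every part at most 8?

Yes

The parts sum to 10, and the condition 'no summand exceeds 8' holds.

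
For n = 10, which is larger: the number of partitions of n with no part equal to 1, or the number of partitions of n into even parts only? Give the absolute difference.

5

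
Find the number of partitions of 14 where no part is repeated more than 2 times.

57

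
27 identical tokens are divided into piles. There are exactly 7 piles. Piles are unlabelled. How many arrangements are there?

A full systematic count gives 364.

364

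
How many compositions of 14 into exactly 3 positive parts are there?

78

A composition of 14 into 3 positive parts is chosen by placing 2 dividers among the 13 gaps between 14 units: C(13,2) = 78.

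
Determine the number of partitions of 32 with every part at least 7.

32

A partial list (first 12 by largest part):
32
25, 7
24, 8
23, 9
22, 10
21, 11
20, 12
19, 13
18, 14
18, 7, 7
17, 15
17, 8, 7
…and 20 more, for 32 total.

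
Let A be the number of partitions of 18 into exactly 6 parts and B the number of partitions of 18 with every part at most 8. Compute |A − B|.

230

Partitions of 18 into exactly 6 parts: 58.
Partitions of 18 with every part at most 8: 288.
|58 − 288| = 230.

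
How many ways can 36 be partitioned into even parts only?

385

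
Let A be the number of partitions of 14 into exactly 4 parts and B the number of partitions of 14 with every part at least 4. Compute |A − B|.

Partitions of 14 into exactly 4 parts: 23.
Partitions of 14 with every part at least 4: 7.
|23 − 7| = 16.

16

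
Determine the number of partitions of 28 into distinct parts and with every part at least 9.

6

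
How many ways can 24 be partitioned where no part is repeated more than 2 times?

Direct enumeration gives 431 partitions.

431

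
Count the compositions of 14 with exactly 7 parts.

1716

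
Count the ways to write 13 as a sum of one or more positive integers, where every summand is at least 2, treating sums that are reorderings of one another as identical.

24

Enumerating:
13
2, 11
3, 10
4, 9
2, 2, 9
5, 8
2, 3, 8
6, 7
2, 4, 7
3, 3, 7
2, 2, 2, 7
2, 5, 6
3, 4, 6
2, 2, 3, 6
3, 5, 5
4, 4, 5
2, 2, 4, 5
2, 3, 3, 5
2, 2, 2, 2, 5
2, 3, 4, 4
3, 3, 3, 4
2, 2, 2, 3, 4
2, 2, 3, 3, 3
2, 2, 2, 2, 2, 3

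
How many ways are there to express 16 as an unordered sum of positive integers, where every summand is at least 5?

The partitions of 16 that satisfy the conditions:
16
5,11
6,10
7,9
8,8
5,5,6

6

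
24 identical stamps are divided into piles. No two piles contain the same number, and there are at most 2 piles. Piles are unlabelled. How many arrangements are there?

12

They are:
24
23 + 1
22 + 2
21 + 3
20 + 4
19 + 5
18 + 6
17 + 7
16 + 8
15 + 9
14 + 10
13 + 11
That's 12 in total.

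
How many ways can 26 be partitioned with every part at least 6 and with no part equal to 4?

21

Enumerating:
26
6 + 20
7 + 19
8 + 18
9 + 17
10 + 16
11 + 15
12 + 14
6 + 6 + 14
13 + 13
6 + 7 + 13
6 + 8 + 12
7 + 7 + 12
6 + 9 + 11
7 + 8 + 11
6 + 10 + 10
7 + 9 + 10
8 + 8 + 10
8 + 9 + 9
6 + 6 + 6 + 8
6 + 6 + 7 + 7
That's 21 in total.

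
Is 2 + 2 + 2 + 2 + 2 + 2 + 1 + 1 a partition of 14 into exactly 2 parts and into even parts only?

No

The parts sum to 14, and the condition 'there are exactly 2 summands' is violated.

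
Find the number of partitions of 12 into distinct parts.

15

Enumerating:
12
11, 1
10, 2
9, 3
9, 2, 1
8, 4
8, 3, 1
7, 5
7, 4, 1
7, 3, 2
6, 5, 1
6, 4, 2
6, 3, 2, 1
5, 4, 3
5, 4, 2, 1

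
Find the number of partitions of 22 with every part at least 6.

Enumerating:
22
16, 6
15, 7
14, 8
13, 9
12, 10
11, 11
10, 6, 6
9, 7, 6
8, 8, 6
8, 7, 7
That's 11 in total.

11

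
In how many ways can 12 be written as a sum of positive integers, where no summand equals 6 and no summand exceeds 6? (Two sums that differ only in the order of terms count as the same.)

47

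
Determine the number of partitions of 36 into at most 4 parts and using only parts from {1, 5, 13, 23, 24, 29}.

Enumerating:
29+5+1+1
23+13
13+13+5+5

3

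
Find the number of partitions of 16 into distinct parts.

32

There are too many to list fully; the first 12 (by largest part) are:
16
15 + 1
14 + 2
13 + 3
13 + 2 + 1
12 + 4
12 + 3 + 1
11 + 5
11 + 4 + 1
11 + 3 + 2
10 + 6
10 + 5 + 1
…and 20 more, for 32 total.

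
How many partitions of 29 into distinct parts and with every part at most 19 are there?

223

There are 223 such partitions.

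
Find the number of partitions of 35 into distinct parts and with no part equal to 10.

467

Direct enumeration gives 467 partitions.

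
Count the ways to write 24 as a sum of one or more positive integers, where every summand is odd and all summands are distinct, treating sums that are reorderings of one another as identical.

Enumerating:
1 + 23
3 + 21
5 + 19
7 + 17
9 + 15
1 + 3 + 5 + 15
11 + 13
1 + 3 + 7 + 13
1 + 3 + 9 + 11
1 + 5 + 7 + 11
3 + 5 + 7 + 9
That's 11 in total.

11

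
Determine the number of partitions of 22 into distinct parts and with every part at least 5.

11

The partitions of 22 that satisfy the conditions:
22
17,5
16,6
15,7
14,8
13,9
12,10
11,6,5
10,7,5
9,8,5
9,7,6
That's 11 in total.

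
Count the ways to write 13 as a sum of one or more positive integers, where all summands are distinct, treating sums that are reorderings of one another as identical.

18

Listing the qualifying partitions of 13:
13
12 + 1
11 + 2
10 + 3
10 + 2 + 1
9 + 4
9 + 3 + 1
8 + 5
8 + 4 + 1
8 + 3 + 2
7 + 6
7 + 5 + 1
7 + 4 + 2
7 + 3 + 2 + 1
6 + 5 + 2
6 + 4 + 3
6 + 4 + 2 + 1
5 + 4 + 3 + 1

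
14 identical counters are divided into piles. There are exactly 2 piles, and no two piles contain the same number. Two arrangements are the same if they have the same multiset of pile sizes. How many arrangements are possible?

6

The partitions of 14 that satisfy the conditions:
13 + 1
12 + 2
11 + 3
10 + 4
9 + 5
8 + 6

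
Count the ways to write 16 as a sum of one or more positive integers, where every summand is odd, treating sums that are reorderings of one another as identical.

There are too many to list fully; the first 12 (by largest part) are:
15+1
13+3
13+1+1+1
11+5
11+3+1+1
11+1+1+1+1+1
9+7
9+5+1+1
9+3+3+1
9+3+1+1+1+1
9+1+1+1+1+1+1+1
7+7+1+1
…and 20 more, for 32 total.

32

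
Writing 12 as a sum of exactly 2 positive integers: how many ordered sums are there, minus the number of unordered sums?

5

Ordered (compositions into 2 parts): C(11,1) = 11.
Unordered (partitions into 2 parts): 6.
Difference: 11 − 6 = 5.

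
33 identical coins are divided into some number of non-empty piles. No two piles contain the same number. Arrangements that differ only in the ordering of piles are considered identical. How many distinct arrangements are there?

448

A full systematic count gives 448.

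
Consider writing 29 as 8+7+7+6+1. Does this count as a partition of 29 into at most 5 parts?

Yes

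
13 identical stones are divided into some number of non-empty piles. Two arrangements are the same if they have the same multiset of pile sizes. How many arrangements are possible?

A full systematic count gives 101.

101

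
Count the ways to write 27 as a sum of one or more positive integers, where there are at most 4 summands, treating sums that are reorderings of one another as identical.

Direct enumeration gives 225 partitions.

225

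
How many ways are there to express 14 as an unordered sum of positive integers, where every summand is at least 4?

7

Enumerating:
14
10, 4
9, 5
8, 6
7, 7
6, 4, 4
5, 5, 4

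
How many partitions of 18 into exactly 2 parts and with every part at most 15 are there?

7

The partitions of 18 that satisfy the conditions:
3+15
4+14
5+13
6+12
7+11
8+10
9+9
That's 7 in total.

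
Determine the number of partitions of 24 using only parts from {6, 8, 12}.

Listing the qualifying partitions of 24:
12,12
6,6,12
8,8,8
6,6,6,6

4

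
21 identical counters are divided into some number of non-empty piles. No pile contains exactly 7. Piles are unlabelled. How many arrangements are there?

There are 657 such partitions.

657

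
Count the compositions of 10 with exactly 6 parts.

126

A composition of 10 into 6 positive parts is chosen by placing 5 dividers among the 9 gaps between 10 units: C(9,5) = 126.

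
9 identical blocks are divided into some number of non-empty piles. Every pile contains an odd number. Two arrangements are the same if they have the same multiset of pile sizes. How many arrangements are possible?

8

Listing the qualifying partitions of 9:
9
1,1,7
1,3,5
1,1,1,1,5
3,3,3
1,1,1,3,3
1,1,1,1,1,1,3
1,1,1,1,1,1,1,1,1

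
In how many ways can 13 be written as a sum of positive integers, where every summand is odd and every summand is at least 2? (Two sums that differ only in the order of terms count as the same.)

They are:
13
7+3+3
5+5+3

3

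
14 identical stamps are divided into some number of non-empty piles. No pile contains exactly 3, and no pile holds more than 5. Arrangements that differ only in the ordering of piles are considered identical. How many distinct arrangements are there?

33

There are too many to list fully; the first 12 (by largest part) are:
4 + 5 + 5
2 + 2 + 5 + 5
1 + 1 + 2 + 5 + 5
1 + 1 + 1 + 1 + 5 + 5
1 + 4 + 4 + 5
1 + 2 + 2 + 4 + 5
1 + 1 + 1 + 2 + 4 + 5
1 + 1 + 1 + 1 + 1 + 4 + 5
1 + 2 + 2 + 2 + 2 + 5
1 + 1 + 1 + 2 + 2 + 2 + 5
1 + 1 + 1 + 1 + 1 + 2 + 2 + 5
1 + 1 + 1 + 1 + 1 + 1 + 1 + 2 + 5
…and 21 more, for 33 total.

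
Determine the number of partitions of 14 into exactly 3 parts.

They are:
1, 1, 12
1, 2, 11
1, 3, 10
2, 2, 10
1, 4, 9
2, 3, 9
1, 5, 8
2, 4, 8
3, 3, 8
1, 6, 7
2, 5, 7
3, 4, 7
2, 6, 6
3, 5, 6
4, 4, 6
4, 5, 5

16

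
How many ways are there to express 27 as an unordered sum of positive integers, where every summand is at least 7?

15

Enumerating:
27
7+20
8+19
9+18
10+17
11+16
12+15
13+14
7+7+13
7+8+12
7+9+11
8+8+11
7+10+10
8+9+10
9+9+9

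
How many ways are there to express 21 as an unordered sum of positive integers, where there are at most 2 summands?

11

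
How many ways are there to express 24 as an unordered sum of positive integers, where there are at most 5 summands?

333

There are 333 such partitions.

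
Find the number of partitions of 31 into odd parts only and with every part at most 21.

326

There are 326 such partitions.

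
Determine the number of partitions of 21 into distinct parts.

76

Enumerating by decreasing first part gives 76 partitions in all.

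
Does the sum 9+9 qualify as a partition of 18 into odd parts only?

Yes

The parts sum to 18, and the condition 'every summand is odd' holds.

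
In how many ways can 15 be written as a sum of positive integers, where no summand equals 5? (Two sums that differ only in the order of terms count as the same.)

134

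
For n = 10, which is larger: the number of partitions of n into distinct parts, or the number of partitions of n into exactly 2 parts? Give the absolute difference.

5

Partitions of 10 into distinct parts: 10.
Partitions of 10 into exactly 2 parts: 5.
|10 − 5| = 5.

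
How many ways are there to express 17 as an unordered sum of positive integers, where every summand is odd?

38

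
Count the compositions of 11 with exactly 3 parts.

By stars and bars with positive parts, the count is C(10,2) = 45.

45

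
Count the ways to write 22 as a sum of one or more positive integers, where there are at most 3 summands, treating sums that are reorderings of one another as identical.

52

A partial list (first 12 by largest part):
22
21,1
20,2
20,1,1
19,3
19,2,1
18,4
18,3,1
18,2,2
17,5
17,4,1
17,3,2
…and 40 more, for 52 total.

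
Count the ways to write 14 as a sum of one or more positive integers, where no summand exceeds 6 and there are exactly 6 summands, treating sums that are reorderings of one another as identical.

16

Listing the qualifying partitions of 14:
6, 4, 1, 1, 1, 1
6, 3, 2, 1, 1, 1
6, 2, 2, 2, 1, 1
5, 5, 1, 1, 1, 1
5, 4, 2, 1, 1, 1
5, 3, 3, 1, 1, 1
5, 3, 2, 2, 1, 1
5, 2, 2, 2, 2, 1
4, 4, 3, 1, 1, 1
4, 4, 2, 2, 1, 1
4, 3, 3, 2, 1, 1
4, 3, 2, 2, 2, 1
4, 2, 2, 2, 2, 2
3, 3, 3, 3, 1, 1
3, 3, 3, 2, 2, 1
3, 3, 2, 2, 2, 2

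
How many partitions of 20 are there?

627

Systematic enumeration (by largest part, then next-largest, …) yields 627.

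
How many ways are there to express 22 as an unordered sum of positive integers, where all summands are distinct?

Systematic enumeration (by largest part, then next-largest, …) yields 89.

89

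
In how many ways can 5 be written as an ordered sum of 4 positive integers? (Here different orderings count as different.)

Equivalently, choose which 3 of the 4 gaps become plus signs: C(4,3) = 4.

4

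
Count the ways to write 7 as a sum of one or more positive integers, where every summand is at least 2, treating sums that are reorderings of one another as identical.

4

The partitions of 7 that satisfy the conditions:
7
5, 2
4, 3
3, 2, 2
Counting gives 4.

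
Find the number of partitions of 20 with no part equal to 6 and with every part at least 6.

5

Listing the qualifying partitions of 20:
20
13 + 7
12 + 8
11 + 9
10 + 10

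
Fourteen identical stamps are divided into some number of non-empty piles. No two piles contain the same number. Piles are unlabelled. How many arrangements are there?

22

They are:
14
13, 1
12, 2
11, 3
11, 2, 1
10, 4
10, 3, 1
9, 5
9, 4, 1
9, 3, 2
8, 6
8, 5, 1
8, 4, 2
8, 3, 2, 1
7, 6, 1
7, 5, 2
7, 4, 3
7, 4, 2, 1
6, 5, 3
6, 5, 2, 1
6, 4, 3, 1
5, 4, 3, 2
That's 22 in total.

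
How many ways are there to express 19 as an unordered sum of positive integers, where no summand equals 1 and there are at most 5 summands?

80

Enumerating by decreasing first part gives 80 partitions in all.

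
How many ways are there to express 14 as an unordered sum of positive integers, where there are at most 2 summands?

They are:
14
1, 13
2, 12
3, 11
4, 10
5, 9
6, 8
7, 7
That's 8 in total.

8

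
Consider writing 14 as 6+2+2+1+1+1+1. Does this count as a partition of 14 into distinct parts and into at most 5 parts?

No

The parts sum to 14, and the condition 'all summands are distinct' is violated.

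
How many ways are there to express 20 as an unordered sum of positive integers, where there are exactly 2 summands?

Enumerating:
19+1
18+2
17+3
16+4
15+5
14+6
13+7
12+8
11+9
10+10

10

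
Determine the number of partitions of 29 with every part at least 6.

32

A partial list (first 12 by largest part):
29
23, 6
22, 7
21, 8
20, 9
19, 10
18, 11
17, 12
17, 6, 6
16, 13
16, 7, 6
15, 14
…and 20 more, for 32 total.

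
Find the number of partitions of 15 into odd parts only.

27

There are too many to list fully; the first 12 (by largest part) are:
15
13, 1, 1
11, 3, 1
11, 1, 1, 1, 1
9, 5, 1
9, 3, 3
9, 3, 1, 1, 1
9, 1, 1, 1, 1, 1, 1
7, 7, 1
7, 5, 3
7, 5, 1, 1, 1
7, 3, 3, 1, 1
…and 15 more, for 27 total.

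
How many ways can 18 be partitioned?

Direct enumeration gives 385 partitions.

385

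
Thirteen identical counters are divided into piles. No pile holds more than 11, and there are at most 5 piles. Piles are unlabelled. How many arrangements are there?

There are too many to list fully; the first 12 (by largest part) are:
11, 2
11, 1, 1
10, 3
10, 2, 1
10, 1, 1, 1
9, 4
9, 3, 1
9, 2, 2
9, 2, 1, 1
9, 1, 1, 1, 1
8, 5
8, 4, 1
…and 43 more, for 55 total.

55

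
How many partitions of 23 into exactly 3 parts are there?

There are too many to list fully; the first 12 (by largest part) are:
21+1+1
20+2+1
19+3+1
19+2+2
18+4+1
18+3+2
17+5+1
17+4+2
17+3+3
16+6+1
16+5+2
16+4+3
…and 32 more, for 44 total.

44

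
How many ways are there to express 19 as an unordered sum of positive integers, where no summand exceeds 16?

486

Systematic enumeration (by largest part, then next-largest, …) yields 486.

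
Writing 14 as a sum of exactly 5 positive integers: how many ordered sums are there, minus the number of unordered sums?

Ordered (compositions into 5 parts): C(13,4) = 715.
Unordered (partitions into 5 parts): 23.
Difference: 715 − 23 = 692.

692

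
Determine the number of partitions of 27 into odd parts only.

Direct enumeration gives 192 partitions.

192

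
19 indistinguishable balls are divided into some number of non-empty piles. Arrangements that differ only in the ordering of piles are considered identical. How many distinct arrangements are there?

490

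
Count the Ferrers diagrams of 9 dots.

30

There are too many to list fully; the first 12 (by largest part) are:
9
8 + 1
7 + 2
7 + 1 + 1
6 + 3
6 + 2 + 1
6 + 1 + 1 + 1
5 + 4
5 + 3 + 1
5 + 2 + 2
5 + 2 + 1 + 1
5 + 1 + 1 + 1 + 1
…and 18 more, for 30 total.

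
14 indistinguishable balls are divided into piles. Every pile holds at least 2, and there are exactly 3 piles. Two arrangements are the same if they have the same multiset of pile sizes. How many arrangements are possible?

The partitions of 14 that satisfy the conditions:
2+2+10
2+3+9
2+4+8
3+3+8
2+5+7
3+4+7
2+6+6
3+5+6
4+4+6
4+5+5
That's 10 in total.

10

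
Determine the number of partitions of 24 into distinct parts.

122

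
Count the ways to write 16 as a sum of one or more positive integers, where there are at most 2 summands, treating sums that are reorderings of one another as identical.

9

Listing the qualifying partitions of 16:
16
15,1
14,2
13,3
12,4
11,5
10,6
9,7
8,8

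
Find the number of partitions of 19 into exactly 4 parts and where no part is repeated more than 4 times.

54

A partial list (first 12 by largest part):
1 + 1 + 1 + 16
1 + 1 + 2 + 15
1 + 1 + 3 + 14
1 + 2 + 2 + 14
1 + 1 + 4 + 13
1 + 2 + 3 + 13
2 + 2 + 2 + 13
1 + 1 + 5 + 12
1 + 2 + 4 + 12
1 + 3 + 3 + 12
2 + 2 + 3 + 12
1 + 1 + 6 + 11
…and 42 more, for 54 total.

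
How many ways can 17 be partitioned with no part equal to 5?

220

There are 220 such partitions.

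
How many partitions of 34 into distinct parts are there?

512

Direct enumeration gives 512 partitions.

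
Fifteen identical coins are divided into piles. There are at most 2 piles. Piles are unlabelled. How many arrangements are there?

Enumerating:
15
14 + 1
13 + 2
12 + 3
11 + 4
10 + 5
9 + 6
8 + 7

8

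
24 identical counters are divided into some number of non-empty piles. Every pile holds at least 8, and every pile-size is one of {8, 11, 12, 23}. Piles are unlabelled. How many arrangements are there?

2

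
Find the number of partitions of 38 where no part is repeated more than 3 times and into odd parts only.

Enumerating by decreasing first part gives 248 partitions in all.

248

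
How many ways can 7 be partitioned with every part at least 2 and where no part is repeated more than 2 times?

4

Enumerating:
7
2,5
3,4
2,2,3
Counting gives 4.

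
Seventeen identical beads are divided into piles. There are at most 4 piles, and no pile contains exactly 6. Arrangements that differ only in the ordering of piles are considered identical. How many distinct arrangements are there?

There are too many to list fully; the first 12 (by largest part) are:
17
16,1
15,2
15,1,1
14,3
14,2,1
14,1,1,1
13,4
13,3,1
13,2,2
13,2,1,1
12,5
…and 44 more, for 56 total.

56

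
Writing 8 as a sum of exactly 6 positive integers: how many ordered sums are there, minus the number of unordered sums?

Compositions: C(7,5) = 21.
Partitions of 8 into exactly 6 parts: 2.
Difference: 21 − 2 = 19.

19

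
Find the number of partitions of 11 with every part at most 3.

Listing the qualifying partitions of 11:
3, 3, 3, 2
3, 3, 3, 1, 1
3, 3, 2, 2, 1
3, 3, 2, 1, 1, 1
3, 3, 1, 1, 1, 1, 1
3, 2, 2, 2, 2
3, 2, 2, 2, 1, 1
3, 2, 2, 1, 1, 1, 1
3, 2, 1, 1, 1, 1, 1, 1
3, 1, 1, 1, 1, 1, 1, 1, 1
2, 2, 2, 2, 2, 1
2, 2, 2, 2, 1, 1, 1
2, 2, 2, 1, 1, 1, 1, 1
2, 2, 1, 1, 1, 1, 1, 1, 1
2, 1, 1, 1, 1, 1, 1, 1, 1, 1
1, 1, 1, 1, 1, 1, 1, 1, 1, 1, 1

16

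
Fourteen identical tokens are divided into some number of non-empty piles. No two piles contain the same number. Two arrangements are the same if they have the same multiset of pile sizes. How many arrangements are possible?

The partitions of 14 that satisfy the conditions:
14
13+1
12+2
11+3
11+2+1
10+4
10+3+1
9+5
9+4+1
9+3+2
8+6
8+5+1
8+4+2
8+3+2+1
7+6+1
7+5+2
7+4+3
7+4+2+1
6+5+3
6+5+2+1
6+4+3+1
5+4+3+2

22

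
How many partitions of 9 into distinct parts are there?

8

They are:
9
8+1
7+2
6+3
6+2+1
5+4
5+3+1
4+3+2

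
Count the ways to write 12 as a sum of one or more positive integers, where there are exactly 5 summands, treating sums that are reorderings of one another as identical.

Listing the qualifying partitions of 12:
8+1+1+1+1
7+2+1+1+1
6+3+1+1+1
6+2+2+1+1
5+4+1+1+1
5+3+2+1+1
5+2+2+2+1
4+4+2+1+1
4+3+3+1+1
4+3+2+2+1
4+2+2+2+2
3+3+3+2+1
3+3+2+2+2

13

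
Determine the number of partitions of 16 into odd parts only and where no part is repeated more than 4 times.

19

Listing the qualifying partitions of 16:
1,15
3,13
1,1,1,13
5,11
1,1,3,11
7,9
1,1,5,9
1,3,3,9
1,1,1,1,3,9
1,1,7,7
1,3,5,7
1,1,1,1,5,7
3,3,3,7
1,1,1,3,3,7
1,5,5,5
3,3,5,5
1,1,1,3,5,5
1,1,3,3,3,5
1,1,1,1,3,3,3,3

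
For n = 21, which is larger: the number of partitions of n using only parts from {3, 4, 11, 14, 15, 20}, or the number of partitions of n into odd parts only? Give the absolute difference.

71

Partitions of 21 using only parts from {3, 4, 11, 14, 15, 20}: 5.
Partitions of 21 into odd parts only: 76.
|5 − 76| = 71.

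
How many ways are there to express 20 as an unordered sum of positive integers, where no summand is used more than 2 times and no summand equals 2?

95

Counting exhaustively, 95 partitions satisfy the conditions.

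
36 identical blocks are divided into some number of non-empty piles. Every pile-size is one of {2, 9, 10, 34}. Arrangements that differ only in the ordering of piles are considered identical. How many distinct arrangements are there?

8

The partitions of 36 that satisfy the conditions:
34, 2
10, 10, 10, 2, 2, 2
10, 10, 2, 2, 2, 2, 2, 2, 2, 2
10, 9, 9, 2, 2, 2, 2
10, 2, 2, 2, 2, 2, 2, 2, 2, 2, 2, 2, 2, 2
9, 9, 9, 9
9, 9, 2, 2, 2, 2, 2, 2, 2, 2, 2
2, 2, 2, 2, 2, 2, 2, 2, 2, 2, 2, 2, 2, 2, 2, 2, 2, 2
That's 8 in total.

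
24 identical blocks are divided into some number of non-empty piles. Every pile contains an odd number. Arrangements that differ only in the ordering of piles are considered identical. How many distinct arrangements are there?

122

There are 122 such partitions.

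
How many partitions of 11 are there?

56

A partial list (first 12 by largest part):
11
10, 1
9, 2
9, 1, 1
8, 3
8, 2, 1
8, 1, 1, 1
7, 4
7, 3, 1
7, 2, 2
7, 2, 1, 1
7, 1, 1, 1, 1
…and 44 more, for 56 total.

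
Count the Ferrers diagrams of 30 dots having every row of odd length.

296

A full systematic count gives 296.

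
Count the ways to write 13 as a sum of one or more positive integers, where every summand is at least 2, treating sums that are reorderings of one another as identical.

Enumerating:
13
11 + 2
10 + 3
9 + 4
9 + 2 + 2
8 + 5
8 + 3 + 2
7 + 6
7 + 4 + 2
7 + 3 + 3
7 + 2 + 2 + 2
6 + 5 + 2
6 + 4 + 3
6 + 3 + 2 + 2
5 + 5 + 3
5 + 4 + 4
5 + 4 + 2 + 2
5 + 3 + 3 + 2
5 + 2 + 2 + 2 + 2
4 + 4 + 3 + 2
4 + 3 + 3 + 3
4 + 3 + 2 + 2 + 2
3 + 3 + 3 + 2 + 2
3 + 2 + 2 + 2 + 2 + 2

24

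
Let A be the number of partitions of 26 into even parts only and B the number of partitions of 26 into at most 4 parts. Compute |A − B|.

105

Partitions of 26 into even parts only: 101.
Partitions of 26 into at most 4 parts: 206.
|101 − 206| = 105.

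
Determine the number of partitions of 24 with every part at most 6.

532

Systematic enumeration (by largest part, then next-largest, …) yields 532.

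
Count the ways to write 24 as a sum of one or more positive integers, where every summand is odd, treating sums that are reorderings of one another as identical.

122

Enumerating by decreasing first part gives 122 partitions in all.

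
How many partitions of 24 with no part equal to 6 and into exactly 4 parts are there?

81

Enumerating by decreasing first part gives 81 partitions in all.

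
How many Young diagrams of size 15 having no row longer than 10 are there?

164

A full systematic count gives 164.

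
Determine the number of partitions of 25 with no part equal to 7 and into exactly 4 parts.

Systematic enumeration (by largest part, then next-largest, …) yields 93.

93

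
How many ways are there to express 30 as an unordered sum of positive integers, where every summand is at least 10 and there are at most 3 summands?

8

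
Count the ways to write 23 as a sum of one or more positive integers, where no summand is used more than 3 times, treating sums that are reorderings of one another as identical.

592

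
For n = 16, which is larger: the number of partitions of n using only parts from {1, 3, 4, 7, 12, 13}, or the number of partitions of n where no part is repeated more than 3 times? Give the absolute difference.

102

Partitions of 16 using only parts from {1, 3, 4, 7, 12, 13}: 30.
Partitions of 16 where no part is repeated more than 3 times: 132.
|30 − 132| = 102.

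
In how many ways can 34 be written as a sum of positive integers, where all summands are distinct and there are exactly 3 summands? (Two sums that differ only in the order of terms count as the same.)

80

A full systematic count gives 80.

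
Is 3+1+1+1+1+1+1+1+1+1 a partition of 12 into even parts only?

No

The parts sum to 12, and the condition 'every summand is even' is violated.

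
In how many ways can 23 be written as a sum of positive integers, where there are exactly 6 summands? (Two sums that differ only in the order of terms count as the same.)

Enumerating by decreasing first part gives 163 partitions in all.

163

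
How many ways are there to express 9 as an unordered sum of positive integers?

30

A partial list (first 12 by largest part):
9
8+1
7+2
7+1+1
6+3
6+2+1
6+1+1+1
5+4
5+3+1
5+2+2
5+2+1+1
5+1+1+1+1
…and 18 more, for 30 total.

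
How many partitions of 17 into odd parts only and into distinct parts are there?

5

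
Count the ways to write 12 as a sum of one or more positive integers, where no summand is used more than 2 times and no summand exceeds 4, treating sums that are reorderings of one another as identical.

The partitions of 12 that satisfy the conditions:
4,4,3,1
4,4,2,2
4,4,2,1,1
4,3,3,2
4,3,3,1,1
4,3,2,2,1
3,3,2,2,1,1

7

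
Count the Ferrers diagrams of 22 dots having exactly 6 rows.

136

Direct enumeration gives 136 partitions.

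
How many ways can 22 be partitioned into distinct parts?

89

Enumerating by decreasing first part gives 89 partitions in all.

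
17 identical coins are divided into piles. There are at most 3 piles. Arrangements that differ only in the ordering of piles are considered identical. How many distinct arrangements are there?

33

There are too many to list fully; the first 12 (by largest part) are:
17
16, 1
15, 2
15, 1, 1
14, 3
14, 2, 1
13, 4
13, 3, 1
13, 2, 2
12, 5
12, 4, 1
12, 3, 2
…and 21 more, for 33 total.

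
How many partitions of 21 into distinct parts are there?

76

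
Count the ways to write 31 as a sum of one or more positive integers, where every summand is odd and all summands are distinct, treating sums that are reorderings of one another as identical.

20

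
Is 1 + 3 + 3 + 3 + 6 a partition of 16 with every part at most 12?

Yes

The parts sum to 16, and the condition 'no summand exceeds 12' holds.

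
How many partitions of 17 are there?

There are 297 such partitions.

297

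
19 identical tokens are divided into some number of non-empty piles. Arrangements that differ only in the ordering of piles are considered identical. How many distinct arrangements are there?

490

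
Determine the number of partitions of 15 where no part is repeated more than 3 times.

Enumerating by decreasing first part gives 105 partitions in all.

105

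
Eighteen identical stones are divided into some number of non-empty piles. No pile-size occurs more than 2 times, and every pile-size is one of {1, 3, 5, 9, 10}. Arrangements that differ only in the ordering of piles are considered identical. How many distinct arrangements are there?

5

They are:
10+5+3
10+3+3+1+1
9+9
9+5+3+1
5+5+3+3+1+1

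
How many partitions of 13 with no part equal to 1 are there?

24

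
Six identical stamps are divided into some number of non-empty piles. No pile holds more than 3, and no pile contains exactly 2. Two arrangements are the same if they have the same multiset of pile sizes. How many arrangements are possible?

The partitions of 6 that satisfy the conditions:
3, 3
3, 1, 1, 1
1, 1, 1, 1, 1, 1
That's 3 in total.

3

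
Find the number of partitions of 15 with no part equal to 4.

120

Systematic enumeration (by largest part, then next-largest, …) yields 120.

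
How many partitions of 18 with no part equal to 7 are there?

Direct enumeration gives 329 partitions.

329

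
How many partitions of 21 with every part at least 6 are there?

9

Listing the qualifying partitions of 21:
21
15,6
14,7
13,8
12,9
11,10
9,6,6
8,7,6
7,7,7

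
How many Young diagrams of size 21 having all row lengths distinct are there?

Direct enumeration gives 76 partitions.

76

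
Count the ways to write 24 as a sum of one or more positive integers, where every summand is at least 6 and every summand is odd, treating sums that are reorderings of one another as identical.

3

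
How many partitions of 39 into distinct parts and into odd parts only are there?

A partial list (first 12 by largest part):
39
35+3+1
33+5+1
31+7+1
31+5+3
29+9+1
29+7+3
27+11+1
27+9+3
27+7+5
25+13+1
25+11+3
…and 29 more, for 41 total.

41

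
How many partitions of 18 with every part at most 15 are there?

381

Enumerating by decreasing first part gives 381 partitions in all.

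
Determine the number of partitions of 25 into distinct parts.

Systematic enumeration (by largest part, then next-largest, …) yields 142.

142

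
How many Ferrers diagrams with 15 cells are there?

176

There are 176 such partitions.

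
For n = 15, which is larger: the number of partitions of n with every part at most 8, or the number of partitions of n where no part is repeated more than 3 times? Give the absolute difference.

41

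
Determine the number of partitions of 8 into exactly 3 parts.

5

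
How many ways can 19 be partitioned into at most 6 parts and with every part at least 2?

94

A full systematic count gives 94.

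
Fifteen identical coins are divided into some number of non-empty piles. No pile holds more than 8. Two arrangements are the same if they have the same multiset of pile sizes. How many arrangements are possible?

A full systematic count gives 146.

146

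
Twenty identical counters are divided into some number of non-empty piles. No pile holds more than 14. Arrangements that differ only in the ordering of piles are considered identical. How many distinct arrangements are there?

608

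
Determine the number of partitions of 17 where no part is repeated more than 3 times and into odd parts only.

18

Enumerating:
17
15, 1, 1
13, 3, 1
11, 5, 1
11, 3, 3
11, 3, 1, 1, 1
9, 7, 1
9, 5, 3
9, 5, 1, 1, 1
9, 3, 3, 1, 1
7, 7, 3
7, 7, 1, 1, 1
7, 5, 5
7, 5, 3, 1, 1
7, 3, 3, 3, 1
5, 5, 5, 1, 1
5, 5, 3, 3, 1
5, 3, 3, 3, 1, 1, 1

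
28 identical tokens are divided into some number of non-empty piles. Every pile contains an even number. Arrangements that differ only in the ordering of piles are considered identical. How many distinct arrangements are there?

Systematic enumeration (by largest part, then next-largest, …) yields 135.

135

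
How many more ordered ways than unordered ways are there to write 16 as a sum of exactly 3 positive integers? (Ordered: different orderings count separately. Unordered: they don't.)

84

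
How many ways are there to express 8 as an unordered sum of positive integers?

22

Listing the qualifying partitions of 8:
8
7 + 1
6 + 2
6 + 1 + 1
5 + 3
5 + 2 + 1
5 + 1 + 1 + 1
4 + 4
4 + 3 + 1
4 + 2 + 2
4 + 2 + 1 + 1
4 + 1 + 1 + 1 + 1
3 + 3 + 2
3 + 3 + 1 + 1
3 + 2 + 2 + 1
3 + 2 + 1 + 1 + 1
3 + 1 + 1 + 1 + 1 + 1
2 + 2 + 2 + 2
2 + 2 + 2 + 1 + 1
2 + 2 + 1 + 1 + 1 + 1
2 + 1 + 1 + 1 + 1 + 1 + 1
1 + 1 + 1 + 1 + 1 + 1 + 1 + 1
That's 22 in total.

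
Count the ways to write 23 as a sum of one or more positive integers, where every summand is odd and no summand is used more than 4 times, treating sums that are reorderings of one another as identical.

A partial list (first 12 by largest part):
23
21 + 1 + 1
19 + 3 + 1
19 + 1 + 1 + 1 + 1
17 + 5 + 1
17 + 3 + 3
17 + 3 + 1 + 1 + 1
15 + 7 + 1
15 + 5 + 3
15 + 5 + 1 + 1 + 1
15 + 3 + 3 + 1 + 1
13 + 9 + 1
…and 42 more, for 54 total.

54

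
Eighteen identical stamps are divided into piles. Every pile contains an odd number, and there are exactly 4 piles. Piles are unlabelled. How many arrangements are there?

11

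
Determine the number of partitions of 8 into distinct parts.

Enumerating:
8
1,7
2,6
3,5
1,2,5
1,3,4

6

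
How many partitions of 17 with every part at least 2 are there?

66

A partial list (first 12 by largest part):
17
2 + 15
3 + 14
4 + 13
2 + 2 + 13
5 + 12
2 + 3 + 12
6 + 11
2 + 4 + 11
3 + 3 + 11
2 + 2 + 2 + 11
7 + 10
…and 54 more, for 66 total.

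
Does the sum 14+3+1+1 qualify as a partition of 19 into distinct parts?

The parts sum to 19, and the condition 'all summands are distinct' is violated.

No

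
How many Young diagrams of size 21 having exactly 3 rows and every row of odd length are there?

They are:
19,1,1
17,3,1
15,5,1
15,3,3
13,7,1
13,5,3
11,9,1
11,7,3
11,5,5
9,9,3
9,7,5
7,7,7
Counting gives 12.

12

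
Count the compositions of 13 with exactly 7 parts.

924

Equivalently, choose which 6 of the 12 gaps become plus signs: C(12,6) = 924.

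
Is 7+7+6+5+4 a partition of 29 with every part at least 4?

Yes

The parts sum to 29, and the condition 'every summand is at least 4' holds.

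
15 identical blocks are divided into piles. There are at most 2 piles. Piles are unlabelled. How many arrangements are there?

The partitions of 15 that satisfy the conditions:
15
14,1
13,2
12,3
11,4
10,5
9,6
8,7

8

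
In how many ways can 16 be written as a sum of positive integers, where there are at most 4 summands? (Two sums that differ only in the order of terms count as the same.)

There are too many to list fully; the first 12 (by largest part) are:
16
15,1
14,2
14,1,1
13,3
13,2,1
13,1,1,1
12,4
12,3,1
12,2,2
12,2,1,1
11,5
…and 52 more, for 64 total.

64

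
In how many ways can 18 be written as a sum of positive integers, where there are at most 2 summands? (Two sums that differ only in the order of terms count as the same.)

They are:
18
17 + 1
16 + 2
15 + 3
14 + 4
13 + 5
12 + 6
11 + 7
10 + 8
9 + 9
That's 10 in total.

10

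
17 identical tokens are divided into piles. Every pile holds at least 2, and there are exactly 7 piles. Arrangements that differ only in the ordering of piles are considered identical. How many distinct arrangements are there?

3

Listing the qualifying partitions of 17:
5, 2, 2, 2, 2, 2, 2
4, 3, 2, 2, 2, 2, 2
3, 3, 3, 2, 2, 2, 2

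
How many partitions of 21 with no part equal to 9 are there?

715

A full systematic count gives 715.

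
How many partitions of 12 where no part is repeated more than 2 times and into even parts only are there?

7

They are:
12
10 + 2
8 + 4
8 + 2 + 2
6 + 6
6 + 4 + 2
4 + 4 + 2 + 2
That's 7 in total.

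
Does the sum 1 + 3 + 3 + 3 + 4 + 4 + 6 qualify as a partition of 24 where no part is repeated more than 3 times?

Yes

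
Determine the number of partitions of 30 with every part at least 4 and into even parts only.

A partial list (first 12 by largest part):
30
26+4
24+6
22+8
22+4+4
20+10
20+6+4
18+12
18+8+4
18+6+6
18+4+4+4
16+14
…and 29 more, for 41 total.

41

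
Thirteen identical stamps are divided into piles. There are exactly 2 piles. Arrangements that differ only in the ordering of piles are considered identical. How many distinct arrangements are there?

6

The partitions of 13 that satisfy the conditions:
12, 1
11, 2
10, 3
9, 4
8, 5
7, 6
That's 6 in total.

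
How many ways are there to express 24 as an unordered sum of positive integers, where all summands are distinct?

Direct enumeration gives 122 partitions.

122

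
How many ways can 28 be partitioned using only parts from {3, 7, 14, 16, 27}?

They are:
16,3,3,3,3
14,14
14,7,7
7,7,7,7
7,3,3,3,3,3,3,3

5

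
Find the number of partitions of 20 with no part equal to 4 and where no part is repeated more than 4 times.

Direct enumeration gives 246 partitions.

246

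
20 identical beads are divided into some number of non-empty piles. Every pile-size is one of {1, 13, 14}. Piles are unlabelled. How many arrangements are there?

3

Enumerating:
14,1,1,1,1,1,1
13,1,1,1,1,1,1,1
1,1,1,1,1,1,1,1,1,1,1,1,1,1,1,1,1,1,1,1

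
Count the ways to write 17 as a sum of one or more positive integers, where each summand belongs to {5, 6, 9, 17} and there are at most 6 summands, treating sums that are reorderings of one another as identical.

2

They are:
17
6+6+5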